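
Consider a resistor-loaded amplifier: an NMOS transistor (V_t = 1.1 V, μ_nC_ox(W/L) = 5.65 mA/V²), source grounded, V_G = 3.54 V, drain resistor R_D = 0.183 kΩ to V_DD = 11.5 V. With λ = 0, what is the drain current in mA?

I_D = 16.8 mA

V_GS = V_G = 3.54 V, so V_ov = 3.54 − 1.1 = 2.44 V.
Assume saturation: I_D = ½ k_n V_ov² = 0.5 × 5.65 × 2.44² = 16.8 mA, giving V_DS = V_DD − I_D R_D = 11.5 − 16.8 × 0.183 = 8.42 V.
V_DS = 8.42 V ≥ V_ov = 2.44 V, confirming saturation.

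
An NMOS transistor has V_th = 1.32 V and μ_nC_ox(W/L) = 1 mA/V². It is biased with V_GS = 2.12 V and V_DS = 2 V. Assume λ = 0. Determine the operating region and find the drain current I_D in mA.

Saturation; I_D = 0.320 mA

V_ov = V_GS − V_th = 2.12 − 1.32 = 0.8 V.
Since V_DS = 2 V ≥ V_ov = 0.8 V, the device is in saturation.
I_D = ½ k_n V_ov² = 0.5 × 1 × 0.8² = 0.32 mA.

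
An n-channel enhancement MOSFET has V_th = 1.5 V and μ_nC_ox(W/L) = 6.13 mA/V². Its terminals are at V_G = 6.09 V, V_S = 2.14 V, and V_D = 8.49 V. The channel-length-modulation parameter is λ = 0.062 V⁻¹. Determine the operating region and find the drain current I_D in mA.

V_GS = V_G − V_S = 6.09 − 2.14 = 3.95 V; V_DS = V_D − V_S = 8.49 − 2.14 = 6.35 V.
V_ov = V_GS − V_th = 3.95 − 1.5 = 2.45 V.
Since V_DS = 6.35 V ≥ V_ov = 2.45 V, the device is in saturation.
I_D = ½ k_n V_ov² (1 + λ V_DS) = 0.5 × 6.13 × 2.45² × (1 + 0.062 × 6.35) = 25.6 mA.

Saturation; I_D = 25.6 mA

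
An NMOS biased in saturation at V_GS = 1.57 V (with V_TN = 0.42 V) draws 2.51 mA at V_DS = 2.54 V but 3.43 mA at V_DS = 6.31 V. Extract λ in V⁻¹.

With V_GS fixed, I_D ∝ (1 + λ V_DS) in saturation, so I_D2/I_D1 = (1 + λ V_DS2)/(1 + λ V_DS1).
3.43/2.51 = 1.367 = (1 + 6.31 λ)/(1 + 2.54 λ).
Solving: λ (I_D1 V_DS2 − I_D2 V_DS1) = I_D2 − I_D1, so λ = (3.43 − 2.51) / (2.51 × 6.31 − 3.43 × 2.54) = 0.92 / 7.13 = 0.129 V⁻¹.

λ = 0.129 V⁻¹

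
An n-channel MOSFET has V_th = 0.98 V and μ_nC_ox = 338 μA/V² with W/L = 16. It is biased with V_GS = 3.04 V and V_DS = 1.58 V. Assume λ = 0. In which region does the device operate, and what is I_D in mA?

k_n = μ_nC_ox · (W/L) = 5.408 mA/V².
V_ov = V_GS − V_th = 3.04 − 0.98 = 2.06 V.
Since V_DS = 1.58 V < V_ov = 2.06 V, the device is in the triode region.
I_D = k_n [V_ov · V_DS − ½ V_DS²] = 5.408 × [2.06 × 1.58 − 0.5 × 1.58²] = 10.9 mA.

Triode; I_D = 10.9 mA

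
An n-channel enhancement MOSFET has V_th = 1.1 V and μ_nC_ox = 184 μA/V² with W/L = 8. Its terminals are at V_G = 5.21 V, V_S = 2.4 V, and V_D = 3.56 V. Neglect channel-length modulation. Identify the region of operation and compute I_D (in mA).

V_GS = V_G − V_S = 5.21 − 2.4 = 2.81 V; V_DS = V_D − V_S = 3.56 − 2.4 = 1.16 V.
k_n = μ_nC_ox · (W/L) = 1.472 mA/V².
V_ov = V_GS − V_th = 2.81 − 1.1 = 1.71 V.
Since V_DS = 1.16 V < V_ov = 1.71 V, the device is in the triode region.
I_D = k_n [V_ov · V_DS − ½ V_DS²] = 1.472 × [1.71 × 1.16 − 0.5 × 1.16²] = 1.93 mA.

Triode; I_D = 1.93 mA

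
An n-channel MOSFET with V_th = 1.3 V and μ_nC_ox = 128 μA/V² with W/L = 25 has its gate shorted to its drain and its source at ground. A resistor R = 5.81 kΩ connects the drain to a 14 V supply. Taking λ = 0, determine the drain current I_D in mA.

I_D = 1.99 mA

With gate tied to drain, V_GS = V_DS ≥ V_GS − V_th, so the device is in saturation.
k_n = μ_nC_ox · (W/L) = 3.2 mA/V².
KCL at the drain: ½ k_n (V_GS − V_th)² = (V_DD − V_GS)/R.
Let x = V_GS − 1.3. Then 9.3 x² + x − 12.7 = 0, giving x = 1.12 V (positive root), so V_GS = 2.42 V.
I_D = (V_DD − V_GS)/R = (14 − 2.42) / 5.81 = 1.99 mA.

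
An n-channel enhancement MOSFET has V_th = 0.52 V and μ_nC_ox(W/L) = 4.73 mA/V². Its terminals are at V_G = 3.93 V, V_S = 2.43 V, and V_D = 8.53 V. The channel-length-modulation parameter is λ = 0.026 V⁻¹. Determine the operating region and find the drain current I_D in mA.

V_GS = V_G − V_S = 3.93 − 2.43 = 1.5 V; V_DS = V_D − V_S = 8.53 − 2.43 = 6.1 V.
V_ov = V_GS − V_th = 1.5 − 0.52 = 0.98 V.
Since V_DS = 6.1 V ≥ V_ov = 0.98 V, the device is in saturation.
I_D = ½ k_n V_ov² (1 + λ V_DS) = 0.5 × 4.73 × 0.98² × (1 + 0.026 × 6.1) = 2.63 mA.

Saturation; I_D = 2.63 mA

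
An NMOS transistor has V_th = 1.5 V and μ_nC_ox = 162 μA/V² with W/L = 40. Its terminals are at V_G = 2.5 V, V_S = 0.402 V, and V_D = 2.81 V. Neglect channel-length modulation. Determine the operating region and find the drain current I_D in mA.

V_GS = V_G − V_S = 2.5 − 0.402 = 2.1 V; V_DS = V_D − V_S = 2.81 − 0.402 = 2.41 V.
k_n = μ_nC_ox · (W/L) = 6.48 mA/V².
V_ov = V_GS − V_th = 2.1 − 1.5 = 0.598 V.
Since V_DS = 2.41 V ≥ V_ov = 0.598 V, the device is in saturation.
I_D = ½ k_n V_ov² = 0.5 × 6.48 × 0.598² = 1.16 mA.

Saturation; I_D = 1.16 mA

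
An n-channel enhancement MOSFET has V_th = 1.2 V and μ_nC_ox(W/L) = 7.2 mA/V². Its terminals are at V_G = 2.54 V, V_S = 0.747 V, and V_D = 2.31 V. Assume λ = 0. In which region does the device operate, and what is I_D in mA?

V_GS = V_G − V_S = 2.54 − 0.747 = 1.79 V; V_DS = V_D − V_S = 2.31 − 0.747 = 1.56 V.
V_ov = V_GS − V_th = 1.79 − 1.2 = 0.593 V.
Since V_DS = 1.56 V ≥ V_ov = 0.593 V, the device is in saturation.
I_D = ½ k_n V_ov² = 0.5 × 7.2 × 0.593² = 1.27 mA.

Saturation; I_D = 1.27 mA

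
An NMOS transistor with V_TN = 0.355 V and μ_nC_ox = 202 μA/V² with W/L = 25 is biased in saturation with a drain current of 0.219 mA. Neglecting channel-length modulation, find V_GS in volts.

k_n = μ_nC_ox · (W/L) = 5.05 mA/V².
In saturation I_D = ½ k_n (V_GS − V_TN)², so V_GS − V_TN = √(2 I_D / k_n) = √(2 × 0.219 / 5.05) = 0.295 V.
V_GS = 0.355 + 0.295 = 0.65 V.

V_GS = 0.650 V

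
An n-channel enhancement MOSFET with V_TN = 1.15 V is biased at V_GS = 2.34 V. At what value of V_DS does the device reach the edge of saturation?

The boundary between triode and saturation is V_DS = V_GS − V_TN = V_ov.
V_ov = 2.34 − 1.15 = 1.19 V.

V_DS,sat = 1.19 V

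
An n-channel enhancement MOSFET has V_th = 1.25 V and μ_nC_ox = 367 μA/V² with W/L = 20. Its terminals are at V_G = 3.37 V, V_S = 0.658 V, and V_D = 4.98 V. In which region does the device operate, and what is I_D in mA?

V_GS = V_G − V_S = 3.37 − 0.658 = 2.71 V; V_DS = V_D − V_S = 4.98 − 0.658 = 4.32 V.
k_n = μ_nC_ox · (W/L) = 7.34 mA/V².
V_ov = V_GS − V_th = 2.71 − 1.25 = 1.46 V.
Since V_DS = 4.32 V ≥ V_ov = 1.46 V, the device is in saturation.
I_D = ½ k_n V_ov² = 0.5 × 7.34 × 1.46² = 7.84 mA.

Saturation; I_D = 7.84 mA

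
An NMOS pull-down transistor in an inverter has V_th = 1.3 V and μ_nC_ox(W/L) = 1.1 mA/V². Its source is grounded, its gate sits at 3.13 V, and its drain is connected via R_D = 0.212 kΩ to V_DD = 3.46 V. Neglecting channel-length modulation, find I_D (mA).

I_D = 1.84 mA

V_GS = V_G = 3.13 V, so V_ov = 3.13 − 1.3 = 1.83 V.
Assume saturation: I_D = ½ k_n V_ov² = 0.5 × 1.1 × 1.83² = 1.84 mA, giving V_DS = V_DD − I_D R_D = 3.46 − 1.84 × 0.212 = 3.07 V.
V_DS = 3.07 V ≥ V_ov = 1.83 V, confirming saturation.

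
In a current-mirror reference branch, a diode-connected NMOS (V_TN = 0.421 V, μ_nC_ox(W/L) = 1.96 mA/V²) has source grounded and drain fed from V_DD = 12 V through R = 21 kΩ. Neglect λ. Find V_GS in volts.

With gate tied to drain, V_GS = V_DS ≥ V_GS − V_TN, so the device is in saturation.
KCL at the drain: ½ k_n (V_GS − V_TN)² = (V_DD − V_GS)/R.
Let x = V_GS − 0.421. Then 20.6 x² + x − 11.58 = 0, giving x = 0.726 V (positive root), so V_GS = 1.15 V.
I_D = (V_DD − V_GS)/R = (12 − 1.15) / 21 = 0.517 mA.

V_GS = 1.15 V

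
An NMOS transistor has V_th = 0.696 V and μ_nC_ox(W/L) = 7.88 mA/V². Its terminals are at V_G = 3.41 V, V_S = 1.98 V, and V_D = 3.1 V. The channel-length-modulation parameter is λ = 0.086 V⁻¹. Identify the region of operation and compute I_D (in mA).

V_GS = V_G − V_S = 3.41 − 1.98 = 1.43 V; V_DS = V_D − V_S = 3.1 − 1.98 = 1.12 V.
V_ov = V_GS − V_th = 1.43 − 0.696 = 0.734 V.
Since V_DS = 1.12 V ≥ V_ov = 0.734 V, the device is in saturation.
I_D = ½ k_n V_ov² (1 + λ V_DS) = 0.5 × 7.88 × 0.734² × (1 + 0.086 × 1.12) = 2.33 mA.

Saturation; I_D = 2.33 mA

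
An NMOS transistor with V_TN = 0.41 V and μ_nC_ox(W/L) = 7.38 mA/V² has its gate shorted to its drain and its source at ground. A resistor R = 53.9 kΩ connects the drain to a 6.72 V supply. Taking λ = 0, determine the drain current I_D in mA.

With gate tied to drain, V_GS = V_DS ≥ V_GS − V_TN, so the device is in saturation.
KCL at the drain: ½ k_n (V_GS − V_TN)² = (V_DD − V_GS)/R.
Let x = V_GS − 0.41. Then 199 x² + x − 6.31 = 0, giving x = 0.176 V (positive root), so V_GS = 0.586 V.
I_D = (V_DD − V_GS)/R = (6.72 − 0.586) / 53.9 = 0.114 mA.

I_D = 0.114 mA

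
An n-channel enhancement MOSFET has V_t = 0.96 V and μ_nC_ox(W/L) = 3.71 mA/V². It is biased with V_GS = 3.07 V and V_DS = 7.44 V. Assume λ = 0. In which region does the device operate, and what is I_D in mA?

V_ov = V_GS − V_t = 3.07 − 0.96 = 2.11 V.
Since V_DS = 7.44 V ≥ V_ov = 2.11 V, the device is in saturation.
I_D = ½ k_n V_ov² = 0.5 × 3.71 × 2.11² = 8.26 mA.

Saturation; I_D = 8.26 mA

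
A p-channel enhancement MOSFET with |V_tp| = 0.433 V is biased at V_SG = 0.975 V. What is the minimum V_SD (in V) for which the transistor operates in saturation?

V_SD,sat = 0.542 V

The boundary between triode and saturation is V_SD = V_SG − |V_tp| = V_ov.
V_ov = 0.975 − 0.433 = 0.542 V.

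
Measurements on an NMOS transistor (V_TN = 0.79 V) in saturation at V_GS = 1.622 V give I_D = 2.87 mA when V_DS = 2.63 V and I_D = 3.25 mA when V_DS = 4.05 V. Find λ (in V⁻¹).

λ = 0.124 V⁻¹

With V_GS fixed, I_D ∝ (1 + λ V_DS) in saturation, so I_D2/I_D1 = (1 + λ V_DS2)/(1 + λ V_DS1).
3.25/2.87 = 1.132 = (1 + 4.05 λ)/(1 + 2.63 λ).
Solving: λ (I_D1 V_DS2 − I_D2 V_DS1) = I_D2 − I_D1, so λ = (3.25 − 2.87) / (2.87 × 4.05 − 3.25 × 2.63) = 0.38 / 3.08 = 0.124 V⁻¹.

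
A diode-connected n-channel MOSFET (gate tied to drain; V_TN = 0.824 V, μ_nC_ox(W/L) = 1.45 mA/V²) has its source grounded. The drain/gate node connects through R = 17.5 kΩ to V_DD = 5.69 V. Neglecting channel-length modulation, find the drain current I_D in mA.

I_D = 0.245 mA

With gate tied to drain, V_GS = V_DS ≥ V_GS − V_TN, so the device is in saturation.
KCL at the drain: ½ k_n (V_GS − V_TN)² = (V_DD − V_GS)/R.
Let x = V_GS − 0.824. Then 12.7 x² + x − 4.866 = 0, giving x = 0.581 V (positive root), so V_GS = 1.41 V.
I_D = (V_DD − V_GS)/R = (5.69 − 1.41) / 17.5 = 0.245 mA.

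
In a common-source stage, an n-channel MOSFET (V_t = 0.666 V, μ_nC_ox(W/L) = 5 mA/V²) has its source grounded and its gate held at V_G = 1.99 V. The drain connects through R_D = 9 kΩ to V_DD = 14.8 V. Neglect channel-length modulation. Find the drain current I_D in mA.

I_D = 1.61 mA

V_GS = V_G = 1.99 V, so V_ov = 1.99 − 0.666 = 1.32 V.
Assume saturation: I_D = ½ k_n V_ov² = 0.5 × 5 × 1.32² = 4.38 mA, giving V_DS = V_DD − I_D R_D = 14.8 − 4.38 × 9 = -24.6 V.
But -24.6 V < V_ov = 1.32 V, so the device is actually in triode.
In triode I_D = k_n[V_ov V_DS − ½ V_DS²] and I_D = (V_DD − V_DS)/R_D. Equating: 22.5 V_DS² − 60.58 V_DS + 14.8 = 0, giving V_DS = 0.272 V (the root below V_ov).
I_D = (14.8 − 0.272) / 9 = 1.61 mA.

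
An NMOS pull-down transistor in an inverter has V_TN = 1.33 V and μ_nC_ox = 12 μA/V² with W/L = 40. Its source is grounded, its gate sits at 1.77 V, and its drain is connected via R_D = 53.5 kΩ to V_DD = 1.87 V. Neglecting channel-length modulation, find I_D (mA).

V_GS = V_G = 1.77 V, so V_ov = 1.77 − 1.33 = 0.44 V.
k_n = μ_nC_ox · (W/L) = 0.48 mA/V².
Assume saturation: I_D = ½ k_n V_ov² = 0.5 × 0.48 × 0.44² = 0.0465 mA, giving V_DS = V_DD − I_D R_D = 1.87 − 0.0465 × 53.5 = -0.616 V.
But -0.616 V < V_ov = 0.44 V, so the device is actually in triode.
In triode I_D = k_n[V_ov V_DS − ½ V_DS²] and I_D = (V_DD − V_DS)/R_D. Equating: 12.8 V_DS² − 12.3 V_DS + 1.87 = 0, giving V_DS = 0.19 V (the root below V_ov).
I_D = (1.87 − 0.19) / 53.5 = 0.0314 mA.

I_D = 0.0314 mA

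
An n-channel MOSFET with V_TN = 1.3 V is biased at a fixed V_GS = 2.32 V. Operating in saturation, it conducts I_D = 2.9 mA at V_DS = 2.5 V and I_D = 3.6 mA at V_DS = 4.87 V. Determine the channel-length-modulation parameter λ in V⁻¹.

λ = 0.137 V⁻¹

With V_GS fixed, I_D ∝ (1 + λ V_DS) in saturation, so I_D2/I_D1 = (1 + λ V_DS2)/(1 + λ V_DS1).
3.6/2.9 = 1.241 = (1 + 4.87 λ)/(1 + 2.5 λ).
Solving: λ (I_D1 V_DS2 − I_D2 V_DS1) = I_D2 − I_D1, so λ = (3.6 − 2.9) / (2.9 × 4.87 − 3.6 × 2.5) = 0.7 / 5.12 = 0.137 V⁻¹.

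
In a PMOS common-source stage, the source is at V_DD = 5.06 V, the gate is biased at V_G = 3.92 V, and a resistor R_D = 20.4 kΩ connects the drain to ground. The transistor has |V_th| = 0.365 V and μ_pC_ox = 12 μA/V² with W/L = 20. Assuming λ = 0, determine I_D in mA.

V_SG = V_DD − V_G = 5.06 − 3.92 = 1.14 V, so V_ov = 1.14 − 0.365 = 0.775 V.
k_p = μ_pC_ox · (W/L) = 0.24 mA/V².
Assume saturation: I_D = ½ k_p V_ov² = 0.5 × 0.24 × 0.775² = 0.0721 mA, giving V_SD = V_DD − I_D R_D = 5.06 − 0.0721 × 20.4 = 3.59 V.
V_SD = 3.59 V ≥ V_ov = 0.775 V, confirming saturation.

I_D = 0.0721 mA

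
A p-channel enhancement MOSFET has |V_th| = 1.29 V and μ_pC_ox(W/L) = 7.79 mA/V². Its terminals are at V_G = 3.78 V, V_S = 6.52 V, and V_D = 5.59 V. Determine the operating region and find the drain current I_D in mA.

V_SG = V_S − V_G = 6.52 − 3.78 = 2.74 V; V_SD = V_S − V_D = 6.52 − 5.59 = 0.93 V.
V_ov = V_SG − |V_th| = 2.74 − 1.29 = 1.45 V.
Since V_SD = 0.93 V < V_ov = 1.45 V, the device is in the triode region.
I_D = k_p [V_ov · V_SD − ½ V_SD²] = 7.79 × [1.45 × 0.93 − 0.5 × 0.93²] = 7.14 mA.

Triode; I_D = 7.14 mA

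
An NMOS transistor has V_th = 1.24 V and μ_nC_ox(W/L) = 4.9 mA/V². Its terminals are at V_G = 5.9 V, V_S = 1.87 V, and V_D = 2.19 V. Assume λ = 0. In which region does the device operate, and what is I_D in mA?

Triode; I_D = 4.12 mA

V_GS = V_G − V_S = 5.9 − 1.87 = 4.03 V; V_DS = V_D − V_S = 2.19 − 1.87 = 0.32 V.
V_ov = V_GS − V_th = 4.03 − 1.24 = 2.79 V.
Since V_DS = 0.32 V < V_ov = 2.79 V, the device is in the triode region.
I_D = k_n [V_ov · V_DS − ½ V_DS²] = 4.9 × [2.79 × 0.32 − 0.5 × 0.32²] = 4.12 mA.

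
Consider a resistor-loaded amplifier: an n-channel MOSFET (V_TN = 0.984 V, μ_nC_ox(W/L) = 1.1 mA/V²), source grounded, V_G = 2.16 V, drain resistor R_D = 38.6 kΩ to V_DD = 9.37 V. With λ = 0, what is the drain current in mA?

I_D = 0.238 mA

V_GS = V_G = 2.16 V, so V_ov = 2.16 − 0.984 = 1.18 V.
Assume saturation: I_D = ½ k_n V_ov² = 0.5 × 1.1 × 1.18² = 0.761 mA, giving V_DS = V_DD − I_D R_D = 9.37 − 0.761 × 38.6 = -20 V.
But -20 V < V_ov = 1.18 V, so the device is actually in triode.
In triode I_D = k_n[V_ov V_DS − ½ V_DS²] and I_D = (V_DD − V_DS)/R_D. Equating: 21.2 V_DS² − 50.93 V_DS + 9.37 = 0, giving V_DS = 0.201 V (the root below V_ov).
I_D = (9.37 − 0.201) / 38.6 = 0.238 mA.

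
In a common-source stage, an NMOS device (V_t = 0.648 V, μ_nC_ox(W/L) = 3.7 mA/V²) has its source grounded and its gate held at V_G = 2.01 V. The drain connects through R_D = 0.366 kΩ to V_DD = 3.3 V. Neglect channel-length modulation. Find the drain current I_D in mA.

V_GS = V_G = 2.01 V, so V_ov = 2.01 − 0.648 = 1.36 V.
Assume saturation: I_D = ½ k_n V_ov² = 0.5 × 3.7 × 1.36² = 3.43 mA, giving V_DS = V_DD − I_D R_D = 3.3 − 3.43 × 0.366 = 2.04 V.
V_DS = 2.04 V ≥ V_ov = 1.36 V, confirming saturation.

I_D = 3.43 mA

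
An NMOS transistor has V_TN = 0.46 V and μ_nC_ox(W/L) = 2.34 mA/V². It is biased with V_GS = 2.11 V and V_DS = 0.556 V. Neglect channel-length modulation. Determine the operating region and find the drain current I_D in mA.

Triode; I_D = 1.79 mA

V_ov = V_GS − V_TN = 2.11 − 0.46 = 1.65 V.
Since V_DS = 0.556 V < V_ov = 1.65 V, the device is in the triode region.
I_D = k_n [V_ov · V_DS − ½ V_DS²] = 2.34 × [1.65 × 0.556 − 0.5 × 0.556²] = 1.79 mA.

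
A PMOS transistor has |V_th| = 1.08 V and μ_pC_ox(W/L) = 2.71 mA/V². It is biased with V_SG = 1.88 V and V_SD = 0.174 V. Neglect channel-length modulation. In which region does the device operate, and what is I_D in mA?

V_ov = V_SG − |V_th| = 1.88 − 1.08 = 0.8 V.
Since V_SD = 0.174 V < V_ov = 0.8 V, the device is in the triode region.
I_D = k_p [V_ov · V_SD − ½ V_SD²] = 2.71 × [0.8 × 0.174 − 0.5 × 0.174²] = 0.336 mA.

Triode; I_D = 0.336 mA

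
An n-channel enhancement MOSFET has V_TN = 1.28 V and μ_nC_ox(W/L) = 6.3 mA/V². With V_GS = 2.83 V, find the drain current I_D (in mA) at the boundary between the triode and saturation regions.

I_D = 7.57 mA

At the boundary V_DS = V_ov = V_GS − V_TN = 2.83 − 1.28 = 1.55 V.
I_D = ½ k_n V_ov² = 0.5 × 6.3 × 1.55² = 7.57 mA.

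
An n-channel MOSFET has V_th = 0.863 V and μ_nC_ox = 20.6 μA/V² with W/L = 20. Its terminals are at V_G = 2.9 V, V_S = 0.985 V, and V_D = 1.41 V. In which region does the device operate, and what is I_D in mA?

V_GS = V_G − V_S = 2.9 − 0.985 = 1.92 V; V_DS = V_D − V_S = 1.41 − 0.985 = 0.425 V.
k_n = μ_nC_ox · (W/L) = 0.412 mA/V².
V_ov = V_GS − V_th = 1.92 − 0.863 = 1.05 V.
Since V_DS = 0.425 V < V_ov = 1.05 V, the device is in the triode region.
I_D = k_n [V_ov · V_DS − ½ V_DS²] = 0.412 × [1.05 × 0.425 − 0.5 × 0.425²] = 0.147 mA.

Triode; I_D = 0.147 mA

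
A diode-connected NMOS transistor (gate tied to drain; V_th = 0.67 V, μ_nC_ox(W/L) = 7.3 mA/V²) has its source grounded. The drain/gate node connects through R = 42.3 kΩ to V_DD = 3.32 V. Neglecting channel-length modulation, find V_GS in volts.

With gate tied to drain, V_GS = V_DS ≥ V_GS − V_th, so the device is in saturation.
KCL at the drain: ½ k_n (V_GS − V_th)² = (V_DD − V_GS)/R.
Let x = V_GS − 0.67. Then 154 x² + x − 2.65 = 0, giving x = 0.128 V (positive root), so V_GS = 0.798 V.
I_D = (V_DD − V_GS)/R = (3.32 − 0.798) / 42.3 = 0.0596 mA.

V_GS = 0.798 V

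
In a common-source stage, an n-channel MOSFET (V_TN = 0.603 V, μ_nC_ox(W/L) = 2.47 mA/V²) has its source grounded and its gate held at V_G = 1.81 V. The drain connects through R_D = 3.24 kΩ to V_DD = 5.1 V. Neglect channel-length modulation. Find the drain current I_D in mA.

V_GS = V_G = 1.81 V, so V_ov = 1.81 − 0.603 = 1.21 V.
Assume saturation: I_D = ½ k_n V_ov² = 0.5 × 2.47 × 1.21² = 1.8 mA, giving V_DS = V_DD − I_D R_D = 5.1 − 1.8 × 3.24 = -0.729 V.
But -0.729 V < V_ov = 1.21 V, so the device is actually in triode.
In triode I_D = k_n[V_ov V_DS − ½ V_DS²] and I_D = (V_DD − V_DS)/R_D. Equating: 4 V_DS² − 10.66 V_DS + 5.1 = 0, giving V_DS = 0.625 V (the root below V_ov).
I_D = (5.1 − 0.625) / 3.24 = 1.38 mA.

I_D = 1.38 mA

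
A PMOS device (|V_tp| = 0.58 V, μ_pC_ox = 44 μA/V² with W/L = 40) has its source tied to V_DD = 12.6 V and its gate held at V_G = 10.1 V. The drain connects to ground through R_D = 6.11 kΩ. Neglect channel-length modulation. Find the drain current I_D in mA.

I_D = 1.95 mA

V_SG = V_DD − V_G = 12.6 − 10.1 = 2.5 V, so V_ov = 2.5 − 0.58 = 1.92 V.
k_p = μ_pC_ox · (W/L) = 1.76 mA/V².
Assume saturation: I_D = ½ k_p V_ov² = 0.5 × 1.76 × 1.92² = 3.24 mA, giving V_SD = V_DD − I_D R_D = 12.6 − 3.24 × 6.11 = -7.22 V.
But -7.22 V < V_ov = 1.92 V, so the device is actually in triode.
In triode I_D = k_p[V_ov V_SD − ½ V_SD²] and I_D = (V_DD − V_SD)/R_D. Equating: 5.38 V_SD² − 21.65 V_SD + 12.6 = 0, giving V_SD = 0.706 V (the root below V_ov).
I_D = (12.6 − 0.706) / 6.11 = 1.95 mA.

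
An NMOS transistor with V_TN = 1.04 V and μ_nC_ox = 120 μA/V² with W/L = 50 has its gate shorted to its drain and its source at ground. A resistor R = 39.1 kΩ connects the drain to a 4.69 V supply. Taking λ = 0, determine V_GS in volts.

With gate tied to drain, V_GS = V_DS ≥ V_GS − V_TN, so the device is in saturation.
k_n = μ_nC_ox · (W/L) = 6 mA/V².
KCL at the drain: ½ k_n (V_GS − V_TN)² = (V_DD − V_GS)/R.
Let x = V_GS − 1.04. Then 117 x² + x − 3.65 = 0, giving x = 0.172 V (positive root), so V_GS = 1.21 V.
I_D = (V_DD − V_GS)/R = (4.69 − 1.21) / 39.1 = 0.0889 mA.

V_GS = 1.21 V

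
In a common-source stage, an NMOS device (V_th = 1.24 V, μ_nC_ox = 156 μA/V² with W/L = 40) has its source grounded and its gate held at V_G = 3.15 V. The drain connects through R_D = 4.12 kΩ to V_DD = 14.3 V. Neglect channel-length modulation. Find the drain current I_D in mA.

V_GS = V_G = 3.15 V, so V_ov = 3.15 − 1.24 = 1.91 V.
k_n = μ_nC_ox · (W/L) = 6.24 mA/V².
Assume saturation: I_D = ½ k_n V_ov² = 0.5 × 6.24 × 1.91² = 11.4 mA, giving V_DS = V_DD − I_D R_D = 14.3 − 11.4 × 4.12 = -32.6 V.
But -32.6 V < V_ov = 1.91 V, so the device is actually in triode.
In triode I_D = k_n[V_ov V_DS − ½ V_DS²] and I_D = (V_DD − V_DS)/R_D. Equating: 12.9 V_DS² − 50.1 V_DS + 14.3 = 0, giving V_DS = 0.31 V (the root below V_ov).
I_D = (14.3 − 0.31) / 4.12 = 3.4 mA.

I_D = 3.40 mA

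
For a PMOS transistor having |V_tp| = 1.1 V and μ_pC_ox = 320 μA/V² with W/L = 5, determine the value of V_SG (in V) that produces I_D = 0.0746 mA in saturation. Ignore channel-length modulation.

k_p = μ_pC_ox · (W/L) = 1.6 mA/V².
In saturation I_D = ½ k_p (V_SG − |V_tp|)², so V_SG − |V_tp| = √(2 I_D / k_p) = √(2 × 0.0746 / 1.6) = 0.305 V.
V_SG = 1.1 + 0.305 = 1.41 V.

V_SG = 1.41 V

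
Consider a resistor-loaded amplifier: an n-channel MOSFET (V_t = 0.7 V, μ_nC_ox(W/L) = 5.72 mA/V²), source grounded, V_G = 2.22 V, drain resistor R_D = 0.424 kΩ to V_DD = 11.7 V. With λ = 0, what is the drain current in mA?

I_D = 6.61 mA

V_GS = V_G = 2.22 V, so V_ov = 2.22 − 0.7 = 1.52 V.
Assume saturation: I_D = ½ k_n V_ov² = 0.5 × 5.72 × 1.52² = 6.61 mA, giving V_DS = V_DD − I_D R_D = 11.7 − 6.61 × 0.424 = 8.9 V.
V_DS = 8.9 V ≥ V_ov = 1.52 V, confirming saturation.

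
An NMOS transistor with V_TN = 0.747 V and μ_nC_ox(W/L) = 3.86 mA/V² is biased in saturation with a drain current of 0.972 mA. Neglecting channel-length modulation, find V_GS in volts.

V_GS = 1.46 V

In saturation I_D = ½ k_n (V_GS − V_TN)², so V_GS − V_TN = √(2 I_D / k_n) = √(2 × 0.972 / 3.86) = 0.71 V.
V_GS = 0.747 + 0.71 = 1.46 V.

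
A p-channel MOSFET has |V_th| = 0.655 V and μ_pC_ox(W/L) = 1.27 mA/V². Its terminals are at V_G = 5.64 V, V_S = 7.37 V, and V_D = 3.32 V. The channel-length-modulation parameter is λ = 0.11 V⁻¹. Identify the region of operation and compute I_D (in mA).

Saturation; I_D = 1.06 mA

V_SG = V_S − V_G = 7.37 − 5.64 = 1.73 V; V_SD = V_S − V_D = 7.37 − 3.32 = 4.05 V.
V_ov = V_SG − |V_th| = 1.73 − 0.655 = 1.08 V.
Since V_SD = 4.05 V ≥ V_ov = 1.08 V, the device is in saturation.
I_D = ½ k_p V_ov² (1 + λ V_SD) = 0.5 × 1.27 × 1.08² × (1 + 0.11 × 4.05) = 1.06 mA.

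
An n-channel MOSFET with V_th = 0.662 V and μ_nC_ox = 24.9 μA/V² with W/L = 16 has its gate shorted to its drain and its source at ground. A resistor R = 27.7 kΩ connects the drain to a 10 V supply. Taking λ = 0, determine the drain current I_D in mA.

I_D = 0.293 mA

With gate tied to drain, V_GS = V_DS ≥ V_GS − V_th, so the device is in saturation.
k_n = μ_nC_ox · (W/L) = 0.3984 mA/V².
KCL at the drain: ½ k_n (V_GS − V_th)² = (V_DD − V_GS)/R.
Let x = V_GS − 0.662. Then 5.52 x² + x − 9.338 = 0, giving x = 1.21 V (positive root), so V_GS = 1.88 V.
I_D = (V_DD − V_GS)/R = (10 − 1.88) / 27.7 = 0.293 mA.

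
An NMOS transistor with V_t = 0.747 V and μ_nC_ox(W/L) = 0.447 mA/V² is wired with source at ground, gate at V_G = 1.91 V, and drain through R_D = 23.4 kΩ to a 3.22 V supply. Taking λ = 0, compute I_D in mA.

V_GS = V_G = 1.91 V, so V_ov = 1.91 − 0.747 = 1.16 V.
Assume saturation: I_D = ½ k_n V_ov² = 0.5 × 0.447 × 1.16² = 0.302 mA, giving V_DS = V_DD − I_D R_D = 3.22 − 0.302 × 23.4 = -3.85 V.
But -3.85 V < V_ov = 1.16 V, so the device is actually in triode.
In triode I_D = k_n[V_ov V_DS − ½ V_DS²] and I_D = (V_DD − V_DS)/R_D. Equating: 5.23 V_DS² − 13.16 V_DS + 3.22 = 0, giving V_DS = 0.275 V (the root below V_ov).
I_D = (3.22 − 0.275) / 23.4 = 0.126 mA.

I_D = 0.126 mA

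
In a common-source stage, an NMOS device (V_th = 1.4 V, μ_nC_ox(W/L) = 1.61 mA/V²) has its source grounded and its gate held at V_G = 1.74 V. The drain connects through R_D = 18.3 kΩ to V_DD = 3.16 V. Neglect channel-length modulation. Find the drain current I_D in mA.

V_GS = V_G = 1.74 V, so V_ov = 1.74 − 1.4 = 0.34 V.
Assume saturation: I_D = ½ k_n V_ov² = 0.5 × 1.61 × 0.34² = 0.0931 mA, giving V_DS = V_DD − I_D R_D = 3.16 − 0.0931 × 18.3 = 1.46 V.
V_DS = 1.46 V ≥ V_ov = 0.34 V, confirming saturation.

I_D = 0.0931 mA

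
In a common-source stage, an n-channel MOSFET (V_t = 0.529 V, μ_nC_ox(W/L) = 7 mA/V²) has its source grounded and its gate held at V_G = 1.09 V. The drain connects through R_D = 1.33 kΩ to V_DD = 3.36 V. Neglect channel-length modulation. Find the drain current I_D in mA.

V_GS = V_G = 1.09 V, so V_ov = 1.09 − 0.529 = 0.561 V.
Assume saturation: I_D = ½ k_n V_ov² = 0.5 × 7 × 0.561² = 1.1 mA, giving V_DS = V_DD − I_D R_D = 3.36 − 1.1 × 1.33 = 1.89 V.
V_DS = 1.89 V ≥ V_ov = 0.561 V, confirming saturation.

I_D = 1.10 mA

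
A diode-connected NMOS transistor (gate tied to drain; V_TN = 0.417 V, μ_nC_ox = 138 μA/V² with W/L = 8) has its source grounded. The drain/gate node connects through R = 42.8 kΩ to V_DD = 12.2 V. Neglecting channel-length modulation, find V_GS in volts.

V_GS = 1.10 V

With gate tied to drain, V_GS = V_DS ≥ V_GS − V_TN, so the device is in saturation.
k_n = μ_nC_ox · (W/L) = 1.104 mA/V².
KCL at the drain: ½ k_n (V_GS − V_TN)² = (V_DD − V_GS)/R.
Let x = V_GS − 0.417. Then 23.6 x² + x − 11.78 = 0, giving x = 0.685 V (positive root), so V_GS = 1.1 V.
I_D = (V_DD − V_GS)/R = (12.2 − 1.1) / 42.8 = 0.259 mA.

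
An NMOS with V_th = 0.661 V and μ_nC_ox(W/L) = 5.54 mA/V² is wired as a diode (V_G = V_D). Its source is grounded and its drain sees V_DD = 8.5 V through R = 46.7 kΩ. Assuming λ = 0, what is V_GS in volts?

With gate tied to drain, V_GS = V_DS ≥ V_GS − V_th, so the device is in saturation.
KCL at the drain: ½ k_n (V_GS − V_th)² = (V_DD − V_GS)/R.
Let x = V_GS − 0.661. Then 129 x² + x − 7.839 = 0, giving x = 0.242 V (positive root), so V_GS = 0.903 V.
I_D = (V_DD − V_GS)/R = (8.5 − 0.903) / 46.7 = 0.163 mA.

V_GS = 0.903 V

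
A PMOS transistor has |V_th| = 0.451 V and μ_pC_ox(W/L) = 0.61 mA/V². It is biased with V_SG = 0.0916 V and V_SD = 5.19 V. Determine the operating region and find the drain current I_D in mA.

V_SG = 0.0916 V < |V_th| = 0.451 V, so the transistor is in cutoff.

Cutoff; I_D = 0 mA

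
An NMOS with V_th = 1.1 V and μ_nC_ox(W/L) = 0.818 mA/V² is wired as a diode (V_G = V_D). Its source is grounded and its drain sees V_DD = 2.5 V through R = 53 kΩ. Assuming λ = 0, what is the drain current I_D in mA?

With gate tied to drain, V_GS = V_DS ≥ V_GS − V_th, so the device is in saturation.
KCL at the drain: ½ k_n (V_GS − V_th)² = (V_DD − V_GS)/R.
Let x = V_GS − 1.1. Then 21.7 x² + x − 1.4 = 0, giving x = 0.232 V (positive root), so V_GS = 1.33 V.
I_D = (V_DD − V_GS)/R = (2.5 − 1.33) / 53 = 0.022 mA.

I_D = 0.0220 mA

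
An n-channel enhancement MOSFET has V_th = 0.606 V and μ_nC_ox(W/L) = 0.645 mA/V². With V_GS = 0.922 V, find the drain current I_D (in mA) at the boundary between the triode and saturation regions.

I_D = 0.0322 mA

At the boundary V_DS = V_ov = V_GS − V_th = 0.922 − 0.606 = 0.316 V.
I_D = ½ k_n V_ov² = 0.5 × 0.645 × 0.316² = 0.0322 mA.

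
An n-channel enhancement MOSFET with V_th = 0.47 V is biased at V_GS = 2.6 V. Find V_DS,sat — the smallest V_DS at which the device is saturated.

V_DS,sat = 2.13 V

The boundary between triode and saturation is V_DS = V_GS − V_th = V_ov.
V_ov = 2.6 − 0.47 = 2.13 V.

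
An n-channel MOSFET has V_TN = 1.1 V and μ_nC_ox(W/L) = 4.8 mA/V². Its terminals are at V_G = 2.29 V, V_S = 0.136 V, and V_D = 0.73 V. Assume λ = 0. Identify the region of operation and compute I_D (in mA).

V_GS = V_G − V_S = 2.29 − 0.136 = 2.15 V; V_DS = V_D − V_S = 0.73 − 0.136 = 0.594 V.
V_ov = V_GS − V_TN = 2.15 − 1.1 = 1.05 V.
Since V_DS = 0.594 V < V_ov = 1.05 V, the device is in the triode region.
I_D = k_n [V_ov · V_DS − ½ V_DS²] = 4.8 × [1.05 × 0.594 − 0.5 × 0.594²] = 2.16 mA.

Triode; I_D = 2.16 mA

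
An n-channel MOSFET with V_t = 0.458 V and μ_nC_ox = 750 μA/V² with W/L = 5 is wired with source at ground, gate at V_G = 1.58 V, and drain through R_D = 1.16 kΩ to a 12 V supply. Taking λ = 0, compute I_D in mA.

V_GS = V_G = 1.58 V, so V_ov = 1.58 − 0.458 = 1.12 V.
k_n = μ_nC_ox · (W/L) = 3.75 mA/V².
Assume saturation: I_D = ½ k_n V_ov² = 0.5 × 3.75 × 1.12² = 2.36 mA, giving V_DS = V_DD − I_D R_D = 12 − 2.36 × 1.16 = 9.26 V.
V_DS = 9.26 V ≥ V_ov = 1.12 V, confirming saturation.

I_D = 2.36 mA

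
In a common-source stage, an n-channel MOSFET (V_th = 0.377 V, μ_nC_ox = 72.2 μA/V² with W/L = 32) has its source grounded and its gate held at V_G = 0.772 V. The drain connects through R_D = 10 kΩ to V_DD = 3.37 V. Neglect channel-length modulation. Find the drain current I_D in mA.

V_GS = V_G = 0.772 V, so V_ov = 0.772 − 0.377 = 0.395 V.
k_n = μ_nC_ox · (W/L) = 2.31 mA/V².
Assume saturation: I_D = ½ k_n V_ov² = 0.5 × 2.31 × 0.395² = 0.18 mA, giving V_DS = V_DD − I_D R_D = 3.37 − 0.18 × 10 = 1.57 V.
V_DS = 1.57 V ≥ V_ov = 0.395 V, confirming saturation.

I_D = 0.180 mA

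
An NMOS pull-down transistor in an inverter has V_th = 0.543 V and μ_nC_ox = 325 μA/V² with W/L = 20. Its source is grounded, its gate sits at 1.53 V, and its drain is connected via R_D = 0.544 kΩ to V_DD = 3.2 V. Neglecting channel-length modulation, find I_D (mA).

I_D = 3.17 mA

V_GS = V_G = 1.53 V, so V_ov = 1.53 − 0.543 = 0.987 V.
k_n = μ_nC_ox · (W/L) = 6.5 mA/V².
Assume saturation: I_D = ½ k_n V_ov² = 0.5 × 6.5 × 0.987² = 3.17 mA, giving V_DS = V_DD − I_D R_D = 3.2 − 3.17 × 0.544 = 1.48 V.
V_DS = 1.48 V ≥ V_ov = 0.987 V, confirming saturation.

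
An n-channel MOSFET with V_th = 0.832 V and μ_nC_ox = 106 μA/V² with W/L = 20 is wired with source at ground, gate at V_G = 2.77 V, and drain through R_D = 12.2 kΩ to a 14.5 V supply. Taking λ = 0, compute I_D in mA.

I_D = 1.16 mA

V_GS = V_G = 2.77 V, so V_ov = 2.77 − 0.832 = 1.94 V.
k_n = μ_nC_ox · (W/L) = 2.12 mA/V².
Assume saturation: I_D = ½ k_n V_ov² = 0.5 × 2.12 × 1.94² = 3.98 mA, giving V_DS = V_DD − I_D R_D = 14.5 − 3.98 × 12.2 = -34.1 V.
But -34.1 V < V_ov = 1.94 V, so the device is actually in triode.
In triode I_D = k_n[V_ov V_DS − ½ V_DS²] and I_D = (V_DD − V_DS)/R_D. Equating: 12.9 V_DS² − 51.12 V_DS + 14.5 = 0, giving V_DS = 0.308 V (the root below V_ov).
I_D = (14.5 − 0.308) / 12.2 = 1.16 mA.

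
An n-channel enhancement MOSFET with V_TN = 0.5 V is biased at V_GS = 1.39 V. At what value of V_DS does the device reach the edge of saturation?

V_DS,sat = 0.890 V

The boundary between triode and saturation is V_DS = V_GS − V_TN = V_ov.
V_ov = 1.39 − 0.5 = 0.89 V.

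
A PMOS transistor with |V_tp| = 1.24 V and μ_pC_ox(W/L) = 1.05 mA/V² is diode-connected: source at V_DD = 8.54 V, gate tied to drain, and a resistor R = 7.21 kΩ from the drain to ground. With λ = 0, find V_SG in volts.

V_SG = 2.50 V

With gate tied to drain, V_SG = V_SD ≥ V_SG − |V_tp|, so the device is in saturation.
KCL at the drain: ½ k_p (V_SG − |V_tp|)² = (V_DD − V_SG)/R.
Let x = V_SG − 1.24. Then 3.79 x² + x − 7.3 = 0, giving x = 1.26 V (positive root), so V_SG = 2.5 V.
I_D = (V_DD − V_SG)/R = (8.54 − 2.5) / 7.21 = 0.837 mA.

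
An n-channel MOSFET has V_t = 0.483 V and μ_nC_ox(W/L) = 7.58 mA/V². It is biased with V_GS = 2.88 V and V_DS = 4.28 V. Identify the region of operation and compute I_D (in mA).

Saturation; I_D = 21.8 mA

V_ov = V_GS − V_t = 2.88 − 0.483 = 2.4 V.
Since V_DS = 4.28 V ≥ V_ov = 2.4 V, the device is in saturation.
I_D = ½ k_n V_ov² = 0.5 × 7.58 × 2.4² = 21.8 mA.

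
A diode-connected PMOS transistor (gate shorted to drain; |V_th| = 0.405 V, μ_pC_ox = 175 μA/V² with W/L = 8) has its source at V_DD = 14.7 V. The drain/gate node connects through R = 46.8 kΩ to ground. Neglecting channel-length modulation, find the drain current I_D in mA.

With gate tied to drain, V_SG = V_SD ≥ V_SG − |V_th|, so the device is in saturation.
k_p = μ_pC_ox · (W/L) = 1.4 mA/V².
KCL at the drain: ½ k_p (V_SG − |V_th|)² = (V_DD − V_SG)/R.
Let x = V_SG − 0.405. Then 32.8 x² + x − 14.29 = 0, giving x = 0.645 V (positive root), so V_SG = 1.05 V.
I_D = (V_DD − V_SG)/R = (14.7 − 1.05) / 46.8 = 0.292 mA.

I_D = 0.292 mA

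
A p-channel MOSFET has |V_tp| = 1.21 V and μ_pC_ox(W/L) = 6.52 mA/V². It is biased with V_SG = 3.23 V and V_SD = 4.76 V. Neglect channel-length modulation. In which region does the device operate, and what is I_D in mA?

Saturation; I_D = 13.3 mA

V_ov = V_SG − |V_tp| = 3.23 − 1.21 = 2.02 V.
Since V_SD = 4.76 V ≥ V_ov = 2.02 V, the device is in saturation.
I_D = ½ k_p V_ov² = 0.5 × 6.52 × 2.02² = 13.3 mA.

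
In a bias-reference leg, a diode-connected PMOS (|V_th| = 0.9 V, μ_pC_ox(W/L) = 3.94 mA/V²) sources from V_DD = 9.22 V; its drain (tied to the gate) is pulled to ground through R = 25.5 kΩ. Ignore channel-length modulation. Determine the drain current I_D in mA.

I_D = 0.311 mA

With gate tied to drain, V_SG = V_SD ≥ V_SG − |V_th|, so the device is in saturation.
KCL at the drain: ½ k_p (V_SG − |V_th|)² = (V_DD − V_SG)/R.
Let x = V_SG − 0.9. Then 50.2 x² + x − 8.32 = 0, giving x = 0.397 V (positive root), so V_SG = 1.3 V.
I_D = (V_DD − V_SG)/R = (9.22 − 1.3) / 25.5 = 0.311 mA.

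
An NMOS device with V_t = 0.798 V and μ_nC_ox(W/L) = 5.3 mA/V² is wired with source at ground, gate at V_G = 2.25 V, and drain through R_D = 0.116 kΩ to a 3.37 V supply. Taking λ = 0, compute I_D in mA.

V_GS = V_G = 2.25 V, so V_ov = 2.25 − 0.798 = 1.45 V.
Assume saturation: I_D = ½ k_n V_ov² = 0.5 × 5.3 × 1.45² = 5.59 mA, giving V_DS = V_DD − I_D R_D = 3.37 − 5.59 × 0.116 = 2.72 V.
V_DS = 2.72 V ≥ V_ov = 1.45 V, confirming saturation.

I_D = 5.59 mA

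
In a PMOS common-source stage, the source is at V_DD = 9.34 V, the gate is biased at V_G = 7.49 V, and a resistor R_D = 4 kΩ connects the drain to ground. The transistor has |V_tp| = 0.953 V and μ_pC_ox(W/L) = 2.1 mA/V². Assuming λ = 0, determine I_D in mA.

V_SG = V_DD − V_G = 9.34 − 7.49 = 1.85 V, so V_ov = 1.85 − 0.953 = 0.897 V.
Assume saturation: I_D = ½ k_p V_ov² = 0.5 × 2.1 × 0.897² = 0.845 mA, giving V_SD = V_DD − I_D R_D = 9.34 − 0.845 × 4 = 5.96 V.
V_SD = 5.96 V ≥ V_ov = 0.897 V, confirming saturation.

I_D = 0.845 mA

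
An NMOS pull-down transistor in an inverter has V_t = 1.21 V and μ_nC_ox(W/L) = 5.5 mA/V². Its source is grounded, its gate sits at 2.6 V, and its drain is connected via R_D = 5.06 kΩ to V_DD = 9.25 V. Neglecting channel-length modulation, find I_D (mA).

I_D = 1.78 mA

V_GS = V_G = 2.6 V, so V_ov = 2.6 − 1.21 = 1.39 V.
Assume saturation: I_D = ½ k_n V_ov² = 0.5 × 5.5 × 1.39² = 5.31 mA, giving V_DS = V_DD − I_D R_D = 9.25 − 5.31 × 5.06 = -17.6 V.
But -17.6 V < V_ov = 1.39 V, so the device is actually in triode.
In triode I_D = k_n[V_ov V_DS − ½ V_DS²] and I_D = (V_DD − V_DS)/R_D. Equating: 13.9 V_DS² − 39.68 V_DS + 9.25 = 0, giving V_DS = 0.256 V (the root below V_ov).
I_D = (9.25 − 0.256) / 5.06 = 1.78 mA.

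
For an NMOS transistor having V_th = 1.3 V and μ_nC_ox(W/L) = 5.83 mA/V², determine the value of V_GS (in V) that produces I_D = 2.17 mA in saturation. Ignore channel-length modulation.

In saturation I_D = ½ k_n (V_GS − V_th)², so V_GS − V_th = √(2 I_D / k_n) = √(2 × 2.17 / 5.83) = 0.863 V.
V_GS = 1.3 + 0.863 = 2.16 V.

V_GS = 2.16 V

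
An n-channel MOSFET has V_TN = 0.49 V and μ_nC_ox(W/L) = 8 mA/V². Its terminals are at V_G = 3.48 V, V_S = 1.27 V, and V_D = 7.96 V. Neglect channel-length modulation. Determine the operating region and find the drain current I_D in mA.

Saturation; I_D = 11.8 mA

V_GS = V_G − V_S = 3.48 − 1.27 = 2.21 V; V_DS = V_D − V_S = 7.96 − 1.27 = 6.69 V.
V_ov = V_GS − V_TN = 2.21 − 0.49 = 1.72 V.
Since V_DS = 6.69 V ≥ V_ov = 1.72 V, the device is in saturation.
I_D = ½ k_n V_ov² = 0.5 × 8 × 1.72² = 11.8 mA.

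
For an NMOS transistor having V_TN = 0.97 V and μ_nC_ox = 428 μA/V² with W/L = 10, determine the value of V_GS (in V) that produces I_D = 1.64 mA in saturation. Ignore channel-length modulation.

V_GS = 1.85 V

k_n = μ_nC_ox · (W/L) = 4.28 mA/V².
In saturation I_D = ½ k_n (V_GS − V_TN)², so V_GS − V_TN = √(2 I_D / k_n) = √(2 × 1.64 / 4.28) = 0.875 V.
V_GS = 0.97 + 0.875 = 1.85 V.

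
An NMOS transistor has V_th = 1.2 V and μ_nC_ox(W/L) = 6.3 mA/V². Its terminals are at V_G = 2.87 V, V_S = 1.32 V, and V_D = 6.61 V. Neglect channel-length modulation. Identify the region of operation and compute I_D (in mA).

Saturation; I_D = 0.386 mA

V_GS = V_G − V_S = 2.87 − 1.32 = 1.55 V; V_DS = V_D − V_S = 6.61 − 1.32 = 5.29 V.
V_ov = V_GS − V_th = 1.55 − 1.2 = 0.35 V.
Since V_DS = 5.29 V ≥ V_ov = 0.35 V, the device is in saturation.
I_D = ½ k_n V_ov² = 0.5 × 6.3 × 0.35² = 0.386 mA.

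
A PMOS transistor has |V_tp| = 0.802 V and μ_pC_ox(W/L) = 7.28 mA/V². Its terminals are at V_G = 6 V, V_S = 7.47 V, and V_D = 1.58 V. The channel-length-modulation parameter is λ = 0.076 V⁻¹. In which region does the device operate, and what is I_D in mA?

V_SG = V_S − V_G = 7.47 − 6 = 1.47 V; V_SD = V_S − V_D = 7.47 − 1.58 = 5.89 V.
V_ov = V_SG − |V_tp| = 1.47 − 0.802 = 0.668 V.
Since V_SD = 5.89 V ≥ V_ov = 0.668 V, the device is in saturation.
I_D = ½ k_p V_ov² (1 + λ V_SD) = 0.5 × 7.28 × 0.668² × (1 + 0.076 × 5.89) = 2.35 mA.

Saturation; I_D = 2.35 mA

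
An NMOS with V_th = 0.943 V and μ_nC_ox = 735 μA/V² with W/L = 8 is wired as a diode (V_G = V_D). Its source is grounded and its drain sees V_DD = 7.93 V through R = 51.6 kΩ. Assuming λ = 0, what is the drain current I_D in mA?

I_D = 0.131 mA

With gate tied to drain, V_GS = V_DS ≥ V_GS − V_th, so the device is in saturation.
k_n = μ_nC_ox · (W/L) = 5.88 mA/V².
KCL at the drain: ½ k_n (V_GS − V_th)² = (V_DD − V_GS)/R.
Let x = V_GS − 0.943. Then 152 x² + x − 6.987 = 0, giving x = 0.211 V (positive root), so V_GS = 1.15 V.
I_D = (V_DD − V_GS)/R = (7.93 − 1.15) / 51.6 = 0.131 mA.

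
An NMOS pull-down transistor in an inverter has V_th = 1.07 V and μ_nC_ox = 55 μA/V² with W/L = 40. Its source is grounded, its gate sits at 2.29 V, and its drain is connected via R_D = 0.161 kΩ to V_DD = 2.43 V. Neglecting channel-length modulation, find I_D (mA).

V_GS = V_G = 2.29 V, so V_ov = 2.29 − 1.07 = 1.22 V.
k_n = μ_nC_ox · (W/L) = 2.2 mA/V².
Assume saturation: I_D = ½ k_n V_ov² = 0.5 × 2.2 × 1.22² = 1.64 mA, giving V_DS = V_DD − I_D R_D = 2.43 − 1.64 × 0.161 = 2.17 V.
V_DS = 2.17 V ≥ V_ov = 1.22 V, confirming saturation.

I_D = 1.64 mA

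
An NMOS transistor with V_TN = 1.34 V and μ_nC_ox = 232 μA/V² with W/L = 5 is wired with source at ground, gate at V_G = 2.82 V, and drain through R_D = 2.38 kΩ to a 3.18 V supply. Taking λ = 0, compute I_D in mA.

I_D = 1.00 mA

V_GS = V_G = 2.82 V, so V_ov = 2.82 − 1.34 = 1.48 V.
k_n = μ_nC_ox · (W/L) = 1.16 mA/V².
Assume saturation: I_D = ½ k_n V_ov² = 0.5 × 1.16 × 1.48² = 1.27 mA, giving V_DS = V_DD − I_D R_D = 3.18 − 1.27 × 2.38 = 0.156 V.
But 0.156 V < V_ov = 1.48 V, so the device is actually in triode.
In triode I_D = k_n[V_ov V_DS − ½ V_DS²] and I_D = (V_DD − V_DS)/R_D. Equating: 1.38 V_DS² − 5.086 V_DS + 3.18 = 0, giving V_DS = 0.798 V (the root below V_ov).
I_D = (3.18 − 0.798) / 2.38 = 1 mA.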